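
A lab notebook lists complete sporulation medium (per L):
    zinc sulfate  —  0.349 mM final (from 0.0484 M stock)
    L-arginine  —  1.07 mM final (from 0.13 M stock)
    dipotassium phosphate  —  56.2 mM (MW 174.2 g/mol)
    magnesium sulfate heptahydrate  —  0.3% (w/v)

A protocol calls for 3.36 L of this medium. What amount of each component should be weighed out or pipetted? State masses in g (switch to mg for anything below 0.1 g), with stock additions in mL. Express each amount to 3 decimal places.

Scale factor relative to 1 L: 3.36.
zinc sulfate: dilute stock: 0.349 mM × 3360 mL ÷ 48.4 mM = 24.228 mL
L-arginine: C1V1 = C2V2 → 1.07 mM × 3360 mL ÷ 130 mM = 27.655 mL
dipotassium phosphate: 56.2 mmol/L × 174.2 g/mol × 3.36 L ÷ 1000 = 32.895 g
magnesium sulfate heptahydrate: 0.3% w/v = 3 g/L → 3 × 3.36 L = 10.080 g

zinc sulfate 24.228 mL; L-arginine 27.655 mL; dipotassium phosphate 32.895 g; magnesium sulfate heptahydrate 10.080 g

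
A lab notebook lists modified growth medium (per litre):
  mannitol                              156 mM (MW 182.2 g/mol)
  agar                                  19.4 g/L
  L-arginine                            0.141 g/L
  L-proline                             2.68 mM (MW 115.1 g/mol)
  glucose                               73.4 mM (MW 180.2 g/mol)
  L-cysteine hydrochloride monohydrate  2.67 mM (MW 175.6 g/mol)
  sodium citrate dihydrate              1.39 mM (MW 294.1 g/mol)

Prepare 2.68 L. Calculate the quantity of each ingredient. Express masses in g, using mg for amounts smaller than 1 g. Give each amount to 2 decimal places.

Scale factor relative to 1 L: 2.68.
mannitol: 156 mmol/L × 182.2 g/mol × 2.68 L ÷ 1000 = 76.17 g
agar: 19.4 g/L × 2.68 L = 51.99 g
L-arginine: 0.141 g/L × 2.68 L = 0.37788 g = 377.88 mg
L-proline: 2.68 mmol/L × 115.1 mg/mmol × 2.68 L = 826.69 mg
glucose: 73.4 mmol/L × 180.2 g/mol × 2.68 L ÷ 1000 = 35.45 g
L-cysteine hydrochloride monohydrate: 2.67 mmol/L × 175.6 g/mol × 2.68 L ÷ 1000 = 1.26 g
sodium citrate dihydrate: 1.39 mmol/L × 294.1 g/mol × 2.68 L ÷ 1000 = 1.10 g

mannitol 76.17 g; agar 51.99 g; L-arginine 377.88 mg; L-proline 826.69 mg; glucose 35.45 g; L-cysteine hydrochloride monohydrate 1.26 g; sodium citrate dihydrate 1.10 g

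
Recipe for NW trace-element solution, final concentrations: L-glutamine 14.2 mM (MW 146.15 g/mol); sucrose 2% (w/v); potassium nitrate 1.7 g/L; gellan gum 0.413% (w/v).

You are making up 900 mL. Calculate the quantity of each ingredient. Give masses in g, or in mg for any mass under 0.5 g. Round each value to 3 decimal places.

L-glutamine 1.868 g; sucrose 18.000 g; potassium nitrate 1.530 g; gellan gum 3.717 g

Scale factor relative to 1 L: 0.9.
L-glutamine: 14.2 mmol/L × 146.15 g/mol × 0.9 L ÷ 1000 = 1.868 g
sucrose: 2 g per 100 mL × 900 mL ÷ 100 = 18.000 g
potassium nitrate: 1.7 g/L × 0.9 L = 1.530 g
gellan gum: 0.413% w/v = 4.13 g/L → 4.13 × 0.9 L = 3.717 g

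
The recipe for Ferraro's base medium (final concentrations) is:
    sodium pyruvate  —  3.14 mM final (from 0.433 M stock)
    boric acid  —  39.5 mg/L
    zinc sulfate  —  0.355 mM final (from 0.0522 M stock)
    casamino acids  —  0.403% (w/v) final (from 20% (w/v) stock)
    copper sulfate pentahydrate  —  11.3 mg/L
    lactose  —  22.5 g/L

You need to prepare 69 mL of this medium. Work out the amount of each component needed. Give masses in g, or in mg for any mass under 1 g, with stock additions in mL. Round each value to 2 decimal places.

sodium pyruvate 0.50 mL; boric acid 2.73 mg; zinc sulfate 0.47 mL; casamino acids 1.39 mL; copper sulfate pentahydrate 0.78 mg; lactose 1.55 g

Working volume: 69 mL = 0.069 L.
sodium pyruvate: dilute stock: 3.14 mM × 69 mL ÷ 433 mM = 0.50 mL
boric acid: 39.5 mg/L × 0.069 L = 2.73 mg
zinc sulfate: dilute stock: 0.355 mM × 69 mL ÷ 52.2 mM = 0.47 mL
casamino acids: V = C2·V2/C1 = 0.403% ÷ 20% × 69 mL = 1.39 mL
copper sulfate pentahydrate: 11.3 mg/L × 0.069 L = 0.78 mg
lactose: 22.5 g/L × 0.069 L = 1.55 g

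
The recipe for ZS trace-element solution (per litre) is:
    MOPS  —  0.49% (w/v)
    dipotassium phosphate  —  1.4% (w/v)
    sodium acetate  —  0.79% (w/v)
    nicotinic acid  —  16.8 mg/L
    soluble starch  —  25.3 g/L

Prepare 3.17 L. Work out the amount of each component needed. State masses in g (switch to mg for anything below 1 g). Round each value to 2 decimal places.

Working volume: 3.17 L.
MOPS: 0.49 g per 100 mL × 3170 mL ÷ 100 = 15.53 g
dipotassium phosphate: 1.4% w/v = 14 g/L → 14 × 3.17 L = 44.38 g
sodium acetate: 0.79 g per 100 mL × 3170 mL ÷ 100 = 25.04 g
nicotinic acid: 16.8 mg/L × 3.17 L = 53.26 mg
soluble starch: 25.3 g/L × 3.17 L = 80.20 g

MOPS 15.53 g; dipotassium phosphate 44.38 g; sodium acetate 25.04 g; nicotinic acid 53.26 mg; soluble starch 80.20 g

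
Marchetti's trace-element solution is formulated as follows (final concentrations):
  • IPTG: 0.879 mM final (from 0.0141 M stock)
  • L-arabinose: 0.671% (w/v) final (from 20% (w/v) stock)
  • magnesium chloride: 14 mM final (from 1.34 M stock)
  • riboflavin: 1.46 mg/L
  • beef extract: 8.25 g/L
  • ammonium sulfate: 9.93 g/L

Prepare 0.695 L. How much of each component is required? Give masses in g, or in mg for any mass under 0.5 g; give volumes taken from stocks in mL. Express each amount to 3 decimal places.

IPTG 43.327 mL; L-arabinose 23.317 mL; magnesium chloride 7.261 mL; riboflavin 1.015 mg; beef extract 5.734 g; ammonium sulfate 6.901 g

Working volume: 0.695 L.
IPTG: V = C2·V2/C1 = 0.879 mM × 695 mL ÷ 14.1 mM = 43.327 mL
L-arabinose: C1V1 = C2V2 → 0.671% ÷ 20% × 695 mL = 23.317 mL
magnesium chloride: C1V1 = C2V2 → 14 mM × 695 mL ÷ 1340 mM = 7.261 mL
riboflavin: 1.46 mg/L × 0.695 L = 1.015 mg
beef extract: 8.25 g/L × 0.695 L = 5.734 g
ammonium sulfate: 9.93 g/L × 0.695 L = 6.901 g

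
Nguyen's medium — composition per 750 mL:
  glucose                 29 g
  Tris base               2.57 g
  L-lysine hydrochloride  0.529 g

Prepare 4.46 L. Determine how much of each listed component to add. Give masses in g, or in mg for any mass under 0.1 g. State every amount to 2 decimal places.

Scale factor = 4460 mL / 750 mL = 5.94667.
glucose: 29 g × (4460 mL / 750 mL) = 172.45 g
Tris base: 2.57 g × (4460 mL / 750 mL) = 15.28 g
L-lysine hydrochloride: 0.529 g × (4460 mL / 750 mL) = 3.15 g

glucose 172.45 g; Tris base 15.28 g; L-lysine hydrochloride 3.15 g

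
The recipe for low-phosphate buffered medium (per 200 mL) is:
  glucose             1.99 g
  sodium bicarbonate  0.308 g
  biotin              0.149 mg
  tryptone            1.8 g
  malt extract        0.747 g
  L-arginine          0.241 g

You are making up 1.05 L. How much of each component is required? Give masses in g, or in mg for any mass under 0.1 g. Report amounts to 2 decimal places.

Ratio of target to recipe volume: 1050 / 200 = 5.25.
glucose: 1.99 g × (1050 mL / 200 mL) = 10.45 g
sodium bicarbonate: 0.308 g × (1050 mL / 200 mL) = 1.62 g
biotin: 0.149 mg × (1050 mL / 200 mL) = 0.78 mg
tryptone: 1.8 g × (1050 mL / 200 mL) = 9.45 g
malt extract: 0.747 g × (1050 mL / 200 mL) = 3.92 g
L-arginine: 0.241 g × (1050 mL / 200 mL) = 1.27 g

glucose 10.45 g; sodium bicarbonate 1.62 g; biotin 0.78 mg; tryptone 9.45 g; malt extract 3.92 g; L-arginine 1.27 g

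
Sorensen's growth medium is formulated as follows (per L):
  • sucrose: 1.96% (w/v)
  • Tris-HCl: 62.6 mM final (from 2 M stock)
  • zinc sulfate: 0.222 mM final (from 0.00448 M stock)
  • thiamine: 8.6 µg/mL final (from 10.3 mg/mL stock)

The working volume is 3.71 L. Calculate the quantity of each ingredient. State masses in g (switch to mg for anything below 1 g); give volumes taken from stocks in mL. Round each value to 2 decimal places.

Working volume: 3.71 L.
sucrose: 1.96 g per 100 mL × 3710 mL ÷ 100 = 72.72 g
Tris-HCl: C1V1 = C2V2 → 62.6 mM × 3710 mL ÷ 2000 mM = 116.12 mL
zinc sulfate: C1V1 = C2V2 → 0.222 mM × 3710 mL ÷ 4.48 mM = 183.84 mL
thiamine: C1V1 = C2V2 → 8.6 µg/mL × 3710 mL ÷ 10300 µg/mL = 3.10 mL

sucrose 72.72 g; Tris-HCl 116.12 mL; zinc sulfate 183.84 mL; thiamine 3.10 mL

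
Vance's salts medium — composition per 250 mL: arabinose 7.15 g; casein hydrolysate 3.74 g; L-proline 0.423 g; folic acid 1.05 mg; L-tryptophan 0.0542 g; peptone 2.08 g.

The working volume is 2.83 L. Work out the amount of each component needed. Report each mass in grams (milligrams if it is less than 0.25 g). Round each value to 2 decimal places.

arabinose 80.94 g; casein hydrolysate 42.34 g; L-proline 4.79 g; folic acid 11.89 mg; L-tryptophan 0.61 g; peptone 23.55 g

Ratio of target to recipe volume: 2830 / 250 = 11.32.
arabinose: 7.15 g × (2830 mL / 250 mL) = 80.94 g
casein hydrolysate: 3.74 g × (2830 mL / 250 mL) = 42.34 g
L-proline: 0.423 g × (2830 mL / 250 mL) = 4.79 g
folic acid: 1.05 mg × (2830 mL / 250 mL) = 11.89 mg
L-tryptophan: 0.0542 g × (2830 mL / 250 mL) = 0.61 g
peptone: 2.08 g × (2830 mL / 250 mL) = 23.55 g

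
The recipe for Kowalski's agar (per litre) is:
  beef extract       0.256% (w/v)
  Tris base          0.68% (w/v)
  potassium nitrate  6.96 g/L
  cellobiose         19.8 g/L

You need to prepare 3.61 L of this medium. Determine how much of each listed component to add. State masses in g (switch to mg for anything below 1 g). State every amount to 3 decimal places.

beef extract 9.242 g; Tris base 24.548 g; potassium nitrate 25.126 g; cellobiose 71.478 g

Working volume: 3.61 L.
beef extract: 0.256% w/v = 2.56 g/L → 2.56 × 3.61 L = 9.242 g
Tris base: 0.68% w/v = 6.8 g/L → 6.8 × 3.61 L = 24.548 g
potassium nitrate: 6.96 g/L × 3.61 L = 25.126 g
cellobiose: 19.8 g/L × 3.61 L = 71.478 g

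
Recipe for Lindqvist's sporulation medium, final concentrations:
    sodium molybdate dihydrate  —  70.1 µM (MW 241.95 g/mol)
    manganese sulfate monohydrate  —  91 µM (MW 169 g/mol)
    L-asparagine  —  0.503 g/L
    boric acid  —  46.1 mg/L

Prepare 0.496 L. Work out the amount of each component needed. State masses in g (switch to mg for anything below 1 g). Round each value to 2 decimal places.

sodium molybdate dihydrate 8.41 mg; manganese sulfate monohydrate 7.63 mg; L-asparagine 249.49 mg; boric acid 22.87 mg

Scale factor relative to 1 L: 0.496.
sodium molybdate dihydrate: 70.1 µmol/L × 241.95 g/mol × 0.496 L ÷ 1000 = 8.41 mg
manganese sulfate monohydrate: 91 µmol/L × 169 g/mol × 0.496 L ÷ 1000 = 7.63 mg
L-asparagine: 0.503 g/L × 0.496 L = 0.249488 g = 249.49 mg
boric acid: 46.1 mg/L × 0.496 L = 22.87 mg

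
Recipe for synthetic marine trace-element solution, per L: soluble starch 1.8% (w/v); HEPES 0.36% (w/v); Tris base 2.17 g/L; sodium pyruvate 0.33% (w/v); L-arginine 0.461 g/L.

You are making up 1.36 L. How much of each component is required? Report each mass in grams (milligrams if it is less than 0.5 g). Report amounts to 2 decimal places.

Working volume: 1.36 L.
soluble starch: 1.8% w/v = 18 g/L → 18 × 1.36 L = 24.48 g
HEPES: 0.36% w/v = 3.6 g/L → 3.6 × 1.36 L = 4.90 g
Tris base: 2.17 g/L × 1.36 L = 2.95 g
sodium pyruvate: 0.33 g per 100 mL × 1360 mL ÷ 100 = 4.49 g
L-arginine: 0.461 g/L × 1.36 L = 0.63 g

soluble starch 24.48 g; HEPES 4.90 g; Tris base 2.95 g; sodium pyruvate 4.49 g; L-arginine 0.63 g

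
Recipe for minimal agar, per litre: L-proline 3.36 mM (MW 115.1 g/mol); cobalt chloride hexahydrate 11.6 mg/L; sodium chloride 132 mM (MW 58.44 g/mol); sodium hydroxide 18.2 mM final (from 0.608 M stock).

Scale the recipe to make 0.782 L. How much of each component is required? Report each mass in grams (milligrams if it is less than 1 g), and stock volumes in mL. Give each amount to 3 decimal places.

Scale factor relative to 1 L: 0.782.
L-proline: 3.36 mmol/L × 115.1 mg/mmol × 0.782 L = 302.428 mg
cobalt chloride hexahydrate: 11.6 mg/L × 0.782 L = 9.071 mg
sodium chloride: 132 mmol/L × 58.44 g/mol × 0.782 L ÷ 1000 = 6.032 g
sodium hydroxide: V = C2·V2/C1 = 18.2 mM × 782 mL ÷ 608 mM = 23.409 mL

L-proline 302.428 mg; cobalt chloride hexahydrate 9.071 mg; sodium chloride 6.032 g; sodium hydroxide 23.409 mL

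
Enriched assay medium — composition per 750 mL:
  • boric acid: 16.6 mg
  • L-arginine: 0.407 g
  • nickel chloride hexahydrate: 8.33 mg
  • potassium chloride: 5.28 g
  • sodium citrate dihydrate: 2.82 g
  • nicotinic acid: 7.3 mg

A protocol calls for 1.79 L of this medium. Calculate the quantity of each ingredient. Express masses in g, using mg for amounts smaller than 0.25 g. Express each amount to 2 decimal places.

Scale factor = 1790 mL / 750 mL = 2.38667.
boric acid: 16.6 mg × (1790 mL / 750 mL) = 39.62 mg
L-arginine: 0.407 g × (1790 mL / 750 mL) = 0.97 g
nickel chloride hexahydrate: 8.33 mg × (1790 mL / 750 mL) = 19.88 mg
potassium chloride: 5.28 g × (1790 mL / 750 mL) = 12.60 g
sodium citrate dihydrate: 2.82 g × (1790 mL / 750 mL) = 6.73 g
nicotinic acid: 7.3 mg × (1790 mL / 750 mL) = 17.42 mg

boric acid 39.62 mg; L-arginine 0.97 g; nickel chloride hexahydrate 19.88 mg; potassium chloride 12.60 g; sodium citrate dihydrate 6.73 g; nicotinic acid 17.42 mg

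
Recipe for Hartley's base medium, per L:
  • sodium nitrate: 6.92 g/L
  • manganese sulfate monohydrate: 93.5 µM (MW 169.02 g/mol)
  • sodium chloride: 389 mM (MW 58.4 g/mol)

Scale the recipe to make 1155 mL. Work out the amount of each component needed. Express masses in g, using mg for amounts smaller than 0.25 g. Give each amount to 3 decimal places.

sodium nitrate 7.993 g; manganese sulfate monohydrate 18.253 mg; sodium chloride 26.239 g

Scale factor relative to 1 L: 1.155.
sodium nitrate: 6.92 g/L × 1.155 L = 7.993 g
manganese sulfate monohydrate: 93.5 µmol/L × 169.02 g/mol × 1.155 L ÷ 1000 = 18.253 mg
sodium chloride: 389 mmol/L × 58.4 g/mol × 1.155 L ÷ 1000 = 26.239 g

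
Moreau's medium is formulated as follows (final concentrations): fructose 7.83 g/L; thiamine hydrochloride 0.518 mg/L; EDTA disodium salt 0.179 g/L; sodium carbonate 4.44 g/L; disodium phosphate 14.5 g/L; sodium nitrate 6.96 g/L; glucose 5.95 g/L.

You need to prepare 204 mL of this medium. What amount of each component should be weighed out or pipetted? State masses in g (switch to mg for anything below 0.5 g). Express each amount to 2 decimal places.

fructose 1.60 g; thiamine hydrochloride 0.11 mg; EDTA disodium salt 36.52 mg; sodium carbonate 0.91 g; disodium phosphate 2.96 g; sodium nitrate 1.42 g; glucose 1.21 g

Working volume: 204 mL = 0.204 L.
fructose: 7.83 g/L × 0.204 L = 1.60 g
thiamine hydrochloride: 0.518 mg/L × 0.204 L = 0.11 mg
EDTA disodium salt: 0.179 g/L × 0.204 L = 0.036516 g = 36.52 mg
sodium carbonate: 4.44 g/L × 0.204 L = 0.91 g
disodium phosphate: 14.5 g/L × 0.204 L = 2.96 g
sodium nitrate: 6.96 g/L × 0.204 L = 1.42 g
glucose: 5.95 g/L × 0.204 L = 1.21 g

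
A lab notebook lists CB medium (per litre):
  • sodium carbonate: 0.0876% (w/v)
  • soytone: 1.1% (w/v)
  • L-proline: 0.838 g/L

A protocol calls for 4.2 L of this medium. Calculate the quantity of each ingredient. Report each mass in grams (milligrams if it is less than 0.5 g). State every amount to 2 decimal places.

Working volume: 4.2 L.
sodium carbonate: 0.0876% w/v = 0.876 g/L → 0.876 × 4.2 L = 3.68 g
soytone: 1.1 g per 100 mL × 4200 mL ÷ 100 = 46.20 g
L-proline: 0.838 g/L × 4.2 L = 3.52 g

sodium carbonate 3.68 g; soytone 46.20 g; L-proline 3.52 g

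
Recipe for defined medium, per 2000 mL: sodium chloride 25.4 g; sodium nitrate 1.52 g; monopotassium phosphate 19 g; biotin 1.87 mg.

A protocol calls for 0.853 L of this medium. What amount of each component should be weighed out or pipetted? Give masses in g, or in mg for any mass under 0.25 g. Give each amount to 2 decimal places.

sodium chloride 10.83 g; sodium nitrate 0.65 g; monopotassium phosphate 8.10 g; biotin 0.80 mg

Ratio of target to recipe volume: 853 / 2000 = 0.4265.
sodium chloride: 25.4 g × (853 mL / 2000 mL) = 10.83 g
sodium nitrate: 1.52 g × (853 mL / 2000 mL) = 0.65 g
monopotassium phosphate: 19 g × (853 mL / 2000 mL) = 8.10 g
biotin: 1.87 mg × (853 mL / 2000 mL) = 0.80 mg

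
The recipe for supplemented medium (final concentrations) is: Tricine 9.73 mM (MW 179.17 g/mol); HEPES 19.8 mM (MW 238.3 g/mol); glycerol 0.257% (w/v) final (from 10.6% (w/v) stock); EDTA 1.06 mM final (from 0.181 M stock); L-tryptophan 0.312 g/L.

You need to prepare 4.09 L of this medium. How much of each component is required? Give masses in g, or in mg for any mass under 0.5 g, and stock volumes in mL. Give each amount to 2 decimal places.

Working volume: 4.09 L.
Tricine: 9.73 mmol/L × 179.17 g/mol × 4.09 L ÷ 1000 = 7.13 g
HEPES: 19.8 mmol/L × 238.3 g/mol × 4.09 L ÷ 1000 = 19.30 g
glycerol: dilute stock: 0.257% ÷ 10.6% × 4090 mL = 99.16 mL
EDTA: dilute stock: 1.06 mM × 4090 mL ÷ 181 mM = 23.95 mL
L-tryptophan: 0.312 g/L × 4.09 L = 1.28 g

Tricine 7.13 g; HEPES 19.30 g; glycerol 99.16 mL; EDTA 23.95 mL; L-tryptophan 1.28 g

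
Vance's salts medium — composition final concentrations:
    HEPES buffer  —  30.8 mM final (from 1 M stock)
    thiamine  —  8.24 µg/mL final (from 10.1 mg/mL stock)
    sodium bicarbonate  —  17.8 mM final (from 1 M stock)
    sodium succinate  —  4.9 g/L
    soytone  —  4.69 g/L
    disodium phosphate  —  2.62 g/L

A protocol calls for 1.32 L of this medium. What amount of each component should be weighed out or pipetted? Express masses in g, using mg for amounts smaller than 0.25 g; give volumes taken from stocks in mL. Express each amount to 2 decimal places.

HEPES buffer 40.66 mL; thiamine 1.08 mL; sodium bicarbonate 23.50 mL; sodium succinate 6.47 g; soytone 6.19 g; disodium phosphate 3.46 g

Working volume: 1.32 L.
HEPES buffer: V = C2·V2/C1 = 30.8 mM × 1320 mL ÷ 1000 mM = 40.66 mL
thiamine: C1V1 = C2V2 → 8.24 µg/mL × 1320 mL ÷ 10100 µg/mL = 1.08 mL
sodium bicarbonate: V = C2·V2/C1 = 17.8 mM × 1320 mL ÷ 1000 mM = 23.50 mL
sodium succinate: 4.9 g/L × 1.32 L = 6.47 g
soytone: 4.69 g/L × 1.32 L = 6.19 g
disodium phosphate: 2.62 g/L × 1.32 L = 3.46 g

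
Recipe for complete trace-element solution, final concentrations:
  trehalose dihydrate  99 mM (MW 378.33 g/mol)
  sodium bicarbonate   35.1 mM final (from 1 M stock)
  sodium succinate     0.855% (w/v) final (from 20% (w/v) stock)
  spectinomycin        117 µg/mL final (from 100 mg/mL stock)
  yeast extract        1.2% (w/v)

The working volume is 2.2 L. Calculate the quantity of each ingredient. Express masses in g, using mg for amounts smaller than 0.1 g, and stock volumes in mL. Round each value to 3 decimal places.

trehalose dihydrate 82.400 g; sodium bicarbonate 77.220 mL; sodium succinate 94.050 mL; spectinomycin 2.574 mL; yeast extract 26.400 g

Scale factor relative to 1 L: 2.2.
trehalose dihydrate: 99 mmol/L × 378.33 g/mol × 2.2 L ÷ 1000 = 82.400 g
sodium bicarbonate: dilute stock: 35.1 mM × 2200 mL ÷ 1000 mM = 77.220 mL
sodium succinate: V = C2·V2/C1 = 0.855% ÷ 20% × 2200 mL = 94.050 mL
spectinomycin: C1V1 = C2V2 → 117 µg/mL × 2200 mL ÷ 100000 µg/mL = 2.574 mL
yeast extract: 1.2 g per 100 mL × 2200 mL ÷ 100 = 26.400 g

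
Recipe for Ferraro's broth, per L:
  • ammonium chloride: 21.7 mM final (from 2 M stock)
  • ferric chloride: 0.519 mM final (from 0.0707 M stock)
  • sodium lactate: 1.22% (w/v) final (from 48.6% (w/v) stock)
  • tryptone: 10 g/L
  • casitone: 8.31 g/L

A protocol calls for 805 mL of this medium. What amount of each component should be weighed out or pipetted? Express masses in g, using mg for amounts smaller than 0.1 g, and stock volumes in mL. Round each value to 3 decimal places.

Working volume: 805 mL = 0.805 L.
ammonium chloride: C1V1 = C2V2 → 21.7 mM × 805 mL ÷ 2000 mM = 8.734 mL
ferric chloride: C1V1 = C2V2 → 0.519 mM × 805 mL ÷ 70.7 mM = 5.909 mL
sodium lactate: C1V1 = C2V2 → 1.22% ÷ 48.6% × 805 mL = 20.208 mL
tryptone: 10 g/L × 0.805 L = 8.050 g
casitone: 8.31 g/L × 0.805 L = 6.690 g

ammonium chloride 8.734 mL; ferric chloride 5.909 mL; sodium lactate 20.208 mL; tryptone 8.050 g; casitone 6.690 g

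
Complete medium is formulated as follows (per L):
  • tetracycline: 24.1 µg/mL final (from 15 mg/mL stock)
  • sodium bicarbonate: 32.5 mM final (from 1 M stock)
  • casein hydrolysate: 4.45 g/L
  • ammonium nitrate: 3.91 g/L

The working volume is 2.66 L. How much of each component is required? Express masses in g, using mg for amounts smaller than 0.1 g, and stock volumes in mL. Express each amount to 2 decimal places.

tetracycline 4.27 mL; sodium bicarbonate 86.45 mL; casein hydrolysate 11.84 g; ammonium nitrate 10.40 g

Scale factor relative to 1 L: 2.66.
tetracycline: V = C2·V2/C1 = 24.1 µg/mL × 2660 mL ÷ 15000 µg/mL = 4.27 mL
sodium bicarbonate: V = C2·V2/C1 = 32.5 mM × 2660 mL ÷ 1000 mM = 86.45 mL
casein hydrolysate: 4.45 g/L × 2.66 L = 11.84 g
ammonium nitrate: 3.91 g/L × 2.66 L = 10.40 g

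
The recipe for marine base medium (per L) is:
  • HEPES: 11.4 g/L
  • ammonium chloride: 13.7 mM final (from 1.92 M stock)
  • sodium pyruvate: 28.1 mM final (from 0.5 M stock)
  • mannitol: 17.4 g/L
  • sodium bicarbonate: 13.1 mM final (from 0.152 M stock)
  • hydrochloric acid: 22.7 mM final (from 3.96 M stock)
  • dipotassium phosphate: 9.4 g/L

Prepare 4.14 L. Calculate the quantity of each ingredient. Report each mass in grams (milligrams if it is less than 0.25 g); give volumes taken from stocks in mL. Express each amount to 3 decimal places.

Working volume: 4.14 L.
HEPES: 11.4 g/L × 4.14 L = 47.196 g
ammonium chloride: dilute stock: 13.7 mM × 4140 mL ÷ 1920 mM = 29.541 mL
sodium pyruvate: V = C2·V2/C1 = 28.1 mM × 4140 mL ÷ 500 mM = 232.668 mL
mannitol: 17.4 g/L × 4.14 L = 72.036 g
sodium bicarbonate: C1V1 = C2V2 → 13.1 mM × 4140 mL ÷ 152 mM = 356.803 mL
hydrochloric acid: dilute stock: 22.7 mM × 4140 mL ÷ 3960 mM = 23.732 mL
dipotassium phosphate: 9.4 g/L × 4.14 L = 38.916 g

HEPES 47.196 g; ammonium chloride 29.541 mL; sodium pyruvate 232.668 mL; mannitol 72.036 g; sodium bicarbonate 356.803 mL; hydrochloric acid 23.732 mL; dipotassium phosphate 38.916 g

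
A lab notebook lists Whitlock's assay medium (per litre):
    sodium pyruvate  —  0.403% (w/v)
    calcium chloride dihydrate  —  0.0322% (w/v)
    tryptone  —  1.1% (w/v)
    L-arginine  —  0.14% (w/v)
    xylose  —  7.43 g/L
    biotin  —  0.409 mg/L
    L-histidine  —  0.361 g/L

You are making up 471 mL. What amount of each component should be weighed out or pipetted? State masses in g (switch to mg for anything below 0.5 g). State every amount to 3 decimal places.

Scale factor relative to 1 L: 0.471.
sodium pyruvate: 0.403 g per 100 mL × 471 mL ÷ 100 = 1.898 g
calcium chloride dihydrate: 0.0322 g per 100 mL × 471 mL ÷ 100 = 0.151662 g = 151.662 mg
tryptone: 1.1% w/v = 11 g/L → 11 × 0.471 L = 5.181 g
L-arginine: 0.14% w/v = 1.4 g/L → 1.4 × 0.471 L = 0.659 g
xylose: 7.43 g/L × 0.471 L = 3.500 g
biotin: 0.409 mg/L × 0.471 L = 0.193 mg
L-histidine: 0.361 g/L × 0.471 L = 0.170031 g = 170.031 mg

sodium pyruvate 1.898 g; calcium chloride dihydrate 151.662 mg; tryptone 5.181 g; L-arginine 0.659 g; xylose 3.500 g; biotin 0.193 mg; L-histidine 170.031 mg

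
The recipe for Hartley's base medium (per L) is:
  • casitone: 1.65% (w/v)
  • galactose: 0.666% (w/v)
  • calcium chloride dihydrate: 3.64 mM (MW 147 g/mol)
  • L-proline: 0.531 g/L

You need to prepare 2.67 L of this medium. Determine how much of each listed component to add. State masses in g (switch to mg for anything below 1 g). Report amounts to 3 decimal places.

Working volume: 2.67 L.
casitone: 1.65% w/v = 16.5 g/L → 16.5 × 2.67 L = 44.055 g
galactose: 0.666 g per 100 mL × 2670 mL ÷ 100 = 17.782 g
calcium chloride dihydrate: 3.64 mmol/L × 147 g/mol × 2.67 L ÷ 1000 = 1.429 g
L-proline: 0.531 g/L × 2.67 L = 1.418 g

casitone 44.055 g; galactose 17.782 g; calcium chloride dihydrate 1.429 g; L-proline 1.418 g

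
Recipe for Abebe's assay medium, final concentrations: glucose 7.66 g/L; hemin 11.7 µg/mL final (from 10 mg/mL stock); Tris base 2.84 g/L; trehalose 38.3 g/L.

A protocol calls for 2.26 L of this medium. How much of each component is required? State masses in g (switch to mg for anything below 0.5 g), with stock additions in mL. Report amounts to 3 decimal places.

Scale factor relative to 1 L: 2.26.
glucose: 7.66 g/L × 2.26 L = 17.312 g
hemin: dilute stock: 11.7 µg/mL × 2260 mL ÷ 10000 µg/mL = 2.644 mL
Tris base: 2.84 g/L × 2.26 L = 6.418 g
trehalose: 38.3 g/L × 2.26 L = 86.558 g

glucose 17.312 g; hemin 2.644 mL; Tris base 6.418 g; trehalose 86.558 g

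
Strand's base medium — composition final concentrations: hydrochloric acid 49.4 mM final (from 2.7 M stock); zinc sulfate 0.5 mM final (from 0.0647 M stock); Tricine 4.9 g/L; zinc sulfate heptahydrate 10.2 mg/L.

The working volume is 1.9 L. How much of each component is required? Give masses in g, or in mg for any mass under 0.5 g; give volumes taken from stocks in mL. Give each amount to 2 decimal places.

Working volume: 1.9 L.
hydrochloric acid: dilute stock: 49.4 mM × 1900 mL ÷ 2700 mM = 34.76 mL
zinc sulfate: dilute stock: 0.5 mM × 1900 mL ÷ 64.7 mM = 14.68 mL
Tricine: 4.9 g/L × 1.9 L = 9.31 g
zinc sulfate heptahydrate: 10.2 mg/L × 1.9 L = 19.38 mg

hydrochloric acid 34.76 mL; zinc sulfate 14.68 mL; Tricine 9.31 g; zinc sulfate heptahydrate 19.38 mg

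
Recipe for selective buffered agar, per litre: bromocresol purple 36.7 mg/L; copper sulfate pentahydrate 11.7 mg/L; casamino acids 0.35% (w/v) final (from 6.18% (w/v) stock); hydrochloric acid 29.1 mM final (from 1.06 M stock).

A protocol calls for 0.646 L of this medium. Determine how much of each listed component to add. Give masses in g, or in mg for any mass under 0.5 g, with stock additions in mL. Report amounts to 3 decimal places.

Working volume: 0.646 L.
bromocresol purple: 36.7 mg/L × 0.646 L = 23.708 mg
copper sulfate pentahydrate: 11.7 mg/L × 0.646 L = 7.558 mg
casamino acids: C1V1 = C2V2 → 0.35% ÷ 6.18% × 646 mL = 36.586 mL
hydrochloric acid: C1V1 = C2V2 → 29.1 mM × 646 mL ÷ 1060 mM = 17.735 mL

bromocresol purple 23.708 mg; copper sulfate pentahydrate 7.558 mg; casamino acids 36.586 mL; hydrochloric acid 17.735 mL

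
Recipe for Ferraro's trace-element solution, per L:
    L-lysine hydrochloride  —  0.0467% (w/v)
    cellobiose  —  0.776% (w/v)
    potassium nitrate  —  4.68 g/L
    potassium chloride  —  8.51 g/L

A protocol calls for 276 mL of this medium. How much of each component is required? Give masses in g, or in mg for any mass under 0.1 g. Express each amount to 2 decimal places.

L-lysine hydrochloride 0.13 g; cellobiose 2.14 g; potassium nitrate 1.29 g; potassium chloride 2.35 g

Working volume: 276 mL = 0.276 L.
L-lysine hydrochloride: 0.0467% w/v = 0.467 g/L → 0.467 × 0.276 L = 0.13 g
cellobiose: 0.776% w/v = 7.76 g/L → 7.76 × 0.276 L = 2.14 g
potassium nitrate: 4.68 g/L × 0.276 L = 1.29 g
potassium chloride: 8.51 g/L × 0.276 L = 2.35 g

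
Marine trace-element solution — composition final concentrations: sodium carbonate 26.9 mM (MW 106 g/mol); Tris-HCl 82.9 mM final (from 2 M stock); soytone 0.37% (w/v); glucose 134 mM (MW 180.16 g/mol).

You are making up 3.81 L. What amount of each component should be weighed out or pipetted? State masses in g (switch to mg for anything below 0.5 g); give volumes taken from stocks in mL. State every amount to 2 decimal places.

Working volume: 3.81 L.
sodium carbonate: 26.9 mmol/L × 106 g/mol × 3.81 L ÷ 1000 = 10.86 g
Tris-HCl: V = C2·V2/C1 = 82.9 mM × 3810 mL ÷ 2000 mM = 157.92 mL
soytone: 0.37% w/v = 3.7 g/L → 3.7 × 3.81 L = 14.10 g
glucose: 134 mmol/L × 180.16 g/mol × 3.81 L ÷ 1000 = 91.98 g

sodium carbonate 10.86 g; Tris-HCl 157.92 mL; soytone 14.10 g; glucose 91.98 g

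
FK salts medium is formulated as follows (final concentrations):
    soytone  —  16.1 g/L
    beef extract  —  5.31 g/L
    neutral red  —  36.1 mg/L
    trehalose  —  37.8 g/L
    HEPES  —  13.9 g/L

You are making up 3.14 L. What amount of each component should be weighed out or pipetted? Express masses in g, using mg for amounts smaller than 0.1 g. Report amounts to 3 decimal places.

Working volume: 3.14 L.
soytone: 16.1 g/L × 3.14 L = 50.554 g
beef extract: 5.31 g/L × 3.14 L = 16.673 g
neutral red: 36.1 mg/L × 3.14 L = 113.354 mg = 0.113 g
trehalose: 37.8 g/L × 3.14 L = 118.692 g
HEPES: 13.9 g/L × 3.14 L = 43.646 g

soytone 50.554 g; beef extract 16.673 g; neutral red 0.113 g; trehalose 118.692 g; HEPES 43.646 g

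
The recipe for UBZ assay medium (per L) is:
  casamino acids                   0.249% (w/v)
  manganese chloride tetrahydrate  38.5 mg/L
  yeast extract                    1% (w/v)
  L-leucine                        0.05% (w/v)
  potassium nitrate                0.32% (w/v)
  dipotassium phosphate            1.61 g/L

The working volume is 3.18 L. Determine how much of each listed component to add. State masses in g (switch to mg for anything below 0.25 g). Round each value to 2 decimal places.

Working volume: 3.18 L.
casamino acids: 0.249% w/v = 2.49 g/L → 2.49 × 3.18 L = 7.92 g
manganese chloride tetrahydrate: 38.5 mg/L × 3.18 L = 122.43 mg
yeast extract: 1% w/v = 10 g/L → 10 × 3.18 L = 31.80 g
L-leucine: 0.05 g per 100 mL × 3180 mL ÷ 100 = 1.59 g
potassium nitrate: 0.32% w/v = 3.2 g/L → 3.2 × 3.18 L = 10.18 g
dipotassium phosphate: 1.61 g/L × 3.18 L = 5.12 g

casamino acids 7.92 g; manganese chloride tetrahydrate 122.43 mg; yeast extract 31.80 g; L-leucine 1.59 g; potassium nitrate 10.18 g; dipotassium phosphate 5.12 g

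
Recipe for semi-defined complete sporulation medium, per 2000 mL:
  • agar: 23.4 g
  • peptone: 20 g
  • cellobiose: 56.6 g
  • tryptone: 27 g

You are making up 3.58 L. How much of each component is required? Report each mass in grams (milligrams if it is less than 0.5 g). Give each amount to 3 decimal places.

Scale factor = 3580 mL / 2000 mL = 1.79.
agar: 23.4 g × (3580 mL / 2000 mL) = 41.886 g
peptone: 20 g × (3580 mL / 2000 mL) = 35.800 g
cellobiose: 56.6 g × (3580 mL / 2000 mL) = 101.314 g
tryptone: 27 g × (3580 mL / 2000 mL) = 48.330 g

agar 41.886 g; peptone 35.800 g; cellobiose 101.314 g; tryptone 48.330 g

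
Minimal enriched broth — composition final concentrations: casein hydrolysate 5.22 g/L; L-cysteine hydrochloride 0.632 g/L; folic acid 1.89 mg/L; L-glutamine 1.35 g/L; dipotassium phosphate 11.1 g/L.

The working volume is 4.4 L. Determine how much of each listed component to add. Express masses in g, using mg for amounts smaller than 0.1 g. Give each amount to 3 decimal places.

casein hydrolysate 22.968 g; L-cysteine hydrochloride 2.781 g; folic acid 8.316 mg; L-glutamine 5.940 g; dipotassium phosphate 48.840 g

Working volume: 4.4 L.
casein hydrolysate: 5.22 g/L × 4.4 L = 22.968 g
L-cysteine hydrochloride: 0.632 g/L × 4.4 L = 2.781 g
folic acid: 1.89 mg/L × 4.4 L = 8.316 mg
L-glutamine: 1.35 g/L × 4.4 L = 5.940 g
dipotassium phosphate: 11.1 g/L × 4.4 L = 48.840 g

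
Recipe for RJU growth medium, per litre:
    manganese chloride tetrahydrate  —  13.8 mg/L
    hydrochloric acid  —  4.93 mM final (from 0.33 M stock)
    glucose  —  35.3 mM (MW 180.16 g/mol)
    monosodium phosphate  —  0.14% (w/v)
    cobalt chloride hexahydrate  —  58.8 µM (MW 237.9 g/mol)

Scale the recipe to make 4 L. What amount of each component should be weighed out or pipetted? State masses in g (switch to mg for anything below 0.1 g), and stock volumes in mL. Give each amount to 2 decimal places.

Scale factor relative to 1 L: 4.
manganese chloride tetrahydrate: 13.8 mg/L × 4 L = 55.20 mg
hydrochloric acid: C1V1 = C2V2 → 4.93 mM × 4000 mL ÷ 330 mM = 59.76 mL
glucose: 35.3 mmol/L × 180.16 g/mol × 4 L ÷ 1000 = 25.44 g
monosodium phosphate: 0.14% w/v = 1.4 g/L → 1.4 × 4 L = 5.60 g
cobalt chloride hexahydrate: 58.8 µmol/L × 237.9 g/mol × 4 L ÷ 1000 = 55.95 mg

manganese chloride tetrahydrate 55.20 mg; hydrochloric acid 59.76 mL; glucose 25.44 g; monosodium phosphate 5.60 g; cobalt chloride hexahydrate 55.95 mg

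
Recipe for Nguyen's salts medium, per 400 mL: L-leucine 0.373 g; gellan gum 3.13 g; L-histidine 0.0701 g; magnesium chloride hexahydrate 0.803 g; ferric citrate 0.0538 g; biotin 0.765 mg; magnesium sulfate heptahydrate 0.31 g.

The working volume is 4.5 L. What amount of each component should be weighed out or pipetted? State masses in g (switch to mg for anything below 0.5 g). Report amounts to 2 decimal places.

Ratio of target to recipe volume: 4500 / 400 = 11.25.
L-leucine: 0.373 g × (4500 mL / 400 mL) = 4.20 g
gellan gum: 3.13 g × (4500 mL / 400 mL) = 35.21 g
L-histidine: 0.0701 g × (4500 mL / 400 mL) = 0.79 g
magnesium chloride hexahydrate: 0.803 g × (4500 mL / 400 mL) = 9.03 g
ferric citrate: 0.0538 g × (4500 mL / 400 mL) = 0.61 g
biotin: 0.765 mg × (4500 mL / 400 mL) = 8.61 mg
magnesium sulfate heptahydrate: 0.31 g × (4500 mL / 400 mL) = 3.49 g

L-leucine 4.20 g; gellan gum 35.21 g; L-histidine 0.79 g; magnesium chloride hexahydrate 9.03 g; ferric citrate 0.61 g; biotin 8.61 mg; magnesium sulfate heptahydrate 3.49 g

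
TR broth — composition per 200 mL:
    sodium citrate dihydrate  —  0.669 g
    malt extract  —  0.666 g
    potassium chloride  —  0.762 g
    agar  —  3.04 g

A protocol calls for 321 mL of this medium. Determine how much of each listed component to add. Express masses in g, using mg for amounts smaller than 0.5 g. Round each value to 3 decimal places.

Ratio of target to recipe volume: 321 / 200 = 1.605.
sodium citrate dihydrate: 0.669 g × (321 mL / 200 mL) = 1.074 g
malt extract: 0.666 g × (321 mL / 200 mL) = 1.069 g
potassium chloride: 0.762 g × (321 mL / 200 mL) = 1.223 g
agar: 3.04 g × (321 mL / 200 mL) = 4.879 g

sodium citrate dihydrate 1.074 g; malt extract 1.069 g; potassium chloride 1.223 g; agar 4.879 g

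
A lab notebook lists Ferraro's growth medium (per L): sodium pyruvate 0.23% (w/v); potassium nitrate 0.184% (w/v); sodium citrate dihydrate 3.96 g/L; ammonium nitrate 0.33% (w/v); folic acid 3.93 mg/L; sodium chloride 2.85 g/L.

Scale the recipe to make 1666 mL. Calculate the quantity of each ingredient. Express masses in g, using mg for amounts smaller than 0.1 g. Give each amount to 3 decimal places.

sodium pyruvate 3.832 g; potassium nitrate 3.065 g; sodium citrate dihydrate 6.597 g; ammonium nitrate 5.498 g; folic acid 6.547 mg; sodium chloride 4.748 g

Working volume: 1666 mL = 1.666 L.
sodium pyruvate: 0.23 g per 100 mL × 1666 mL ÷ 100 = 3.832 g
potassium nitrate: 0.184 g per 100 mL × 1666 mL ÷ 100 = 3.065 g
sodium citrate dihydrate: 3.96 g/L × 1.666 L = 6.597 g
ammonium nitrate: 0.33 g per 100 mL × 1666 mL ÷ 100 = 5.498 g
folic acid: 3.93 mg/L × 1.666 L = 6.547 mg
sodium chloride: 2.85 g/L × 1.666 L = 4.748 g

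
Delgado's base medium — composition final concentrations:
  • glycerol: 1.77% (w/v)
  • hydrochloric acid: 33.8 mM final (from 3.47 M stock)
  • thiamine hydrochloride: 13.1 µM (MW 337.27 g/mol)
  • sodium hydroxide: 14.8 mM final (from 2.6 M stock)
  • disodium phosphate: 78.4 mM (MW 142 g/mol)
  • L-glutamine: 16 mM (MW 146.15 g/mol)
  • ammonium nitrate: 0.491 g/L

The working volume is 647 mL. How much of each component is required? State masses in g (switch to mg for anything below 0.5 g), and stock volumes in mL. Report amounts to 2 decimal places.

glycerol 11.45 g; hydrochloric acid 6.30 mL; thiamine hydrochloride 2.86 mg; sodium hydroxide 3.68 mL; disodium phosphate 7.20 g; L-glutamine 1.51 g; ammonium nitrate 317.68 mg

Working volume: 647 mL = 0.647 L.
glycerol: 1.77 g per 100 mL × 647 mL ÷ 100 = 11.45 g
hydrochloric acid: dilute stock: 33.8 mM × 647 mL ÷ 3470 mM = 6.30 mL
thiamine hydrochloride: 13.1 µmol/L × 337.27 g/mol × 0.647 L ÷ 1000 = 2.86 mg
sodium hydroxide: V = C2·V2/C1 = 14.8 mM × 647 mL ÷ 2600 mM = 3.68 mL
disodium phosphate: 78.4 mmol/L × 142 g/mol × 0.647 L ÷ 1000 = 7.20 g
L-glutamine: 16 mmol/L × 146.15 g/mol × 0.647 L ÷ 1000 = 1.51 g
ammonium nitrate: 0.491 g/L × 0.647 L = 0.317677 g = 317.68 mg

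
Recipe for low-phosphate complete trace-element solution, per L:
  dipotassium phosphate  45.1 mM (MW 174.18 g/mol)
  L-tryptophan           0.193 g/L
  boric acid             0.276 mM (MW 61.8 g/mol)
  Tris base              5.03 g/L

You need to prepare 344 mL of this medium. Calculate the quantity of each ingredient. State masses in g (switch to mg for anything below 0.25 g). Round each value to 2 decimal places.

Target volume = 344 mL = 0.344 L.
dipotassium phosphate: 45.1 mmol/L × 174.18 g/mol × 0.344 L ÷ 1000 = 2.70 g
L-tryptophan: 0.193 g/L × 0.344 L = 0.066392 g = 66.39 mg
boric acid: 0.276 mmol/L × 61.8 mg/mmol × 0.344 L = 5.87 mg
Tris base: 5.03 g/L × 0.344 L = 1.73 g

dipotassium phosphate 2.70 g; L-tryptophan 66.39 mg; boric acid 5.87 mg; Tris base 1.73 g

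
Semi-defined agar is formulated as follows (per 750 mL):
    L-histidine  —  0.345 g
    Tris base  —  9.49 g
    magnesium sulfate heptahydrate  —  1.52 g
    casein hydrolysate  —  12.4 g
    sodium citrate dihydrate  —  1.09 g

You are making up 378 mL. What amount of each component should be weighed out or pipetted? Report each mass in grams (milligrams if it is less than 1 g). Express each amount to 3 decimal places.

L-histidine 173.880 mg; Tris base 4.783 g; magnesium sulfate heptahydrate 766.080 mg; casein hydrolysate 6.250 g; sodium citrate dihydrate 549.360 mg

Ratio of target to recipe volume: 378 / 750 = 0.504.
L-histidine: 0.345 g × (378 mL / 750 mL) = 0.17388 g = 173.880 mg
Tris base: 9.49 g × (378 mL / 750 mL) = 4.783 g
magnesium sulfate heptahydrate: 1.52 g × (378 mL / 750 mL) = 0.76608 g = 766.080 mg
casein hydrolysate: 12.4 g × (378 mL / 750 mL) = 6.250 g
sodium citrate dihydrate: 1.09 g × (378 mL / 750 mL) = 0.54936 g = 549.360 mg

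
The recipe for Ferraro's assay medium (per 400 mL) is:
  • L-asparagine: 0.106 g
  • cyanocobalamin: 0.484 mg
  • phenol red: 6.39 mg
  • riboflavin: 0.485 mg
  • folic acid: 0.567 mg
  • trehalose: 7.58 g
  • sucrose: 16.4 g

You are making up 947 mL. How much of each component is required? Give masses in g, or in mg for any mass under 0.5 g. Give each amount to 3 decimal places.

L-asparagine 250.955 mg; cyanocobalamin 1.146 mg; phenol red 15.128 mg; riboflavin 1.148 mg; folic acid 1.342 mg; trehalose 17.946 g; sucrose 38.827 g

Scale factor = 947 mL / 400 mL = 2.3675.
L-asparagine: 0.106 g × (947 mL / 400 mL) = 0.250955 g = 250.955 mg
cyanocobalamin: 0.484 mg × (947 mL / 400 mL) = 1.146 mg
phenol red: 6.39 mg × (947 mL / 400 mL) = 15.128 mg
riboflavin: 0.485 mg × (947 mL / 400 mL) = 1.148 mg
folic acid: 0.567 mg × (947 mL / 400 mL) = 1.342 mg
trehalose: 7.58 g × (947 mL / 400 mL) = 17.946 g
sucrose: 16.4 g × (947 mL / 400 mL) = 38.827 g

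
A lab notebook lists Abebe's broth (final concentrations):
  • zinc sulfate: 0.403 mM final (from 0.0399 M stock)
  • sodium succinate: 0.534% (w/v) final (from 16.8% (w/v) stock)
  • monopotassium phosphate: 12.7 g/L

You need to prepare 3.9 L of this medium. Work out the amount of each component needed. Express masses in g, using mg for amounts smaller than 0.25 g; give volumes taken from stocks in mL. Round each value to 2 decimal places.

Scale factor relative to 1 L: 3.9.
zinc sulfate: C1V1 = C2V2 → 0.403 mM × 3900 mL ÷ 39.9 mM = 39.39 mL
sodium succinate: C1V1 = C2V2 → 0.534% ÷ 16.8% × 3900 mL = 123.96 mL
monopotassium phosphate: 12.7 g/L × 3.9 L = 49.53 g

zinc sulfate 39.39 mL; sodium succinate 123.96 mL; monopotassium phosphate 49.53 g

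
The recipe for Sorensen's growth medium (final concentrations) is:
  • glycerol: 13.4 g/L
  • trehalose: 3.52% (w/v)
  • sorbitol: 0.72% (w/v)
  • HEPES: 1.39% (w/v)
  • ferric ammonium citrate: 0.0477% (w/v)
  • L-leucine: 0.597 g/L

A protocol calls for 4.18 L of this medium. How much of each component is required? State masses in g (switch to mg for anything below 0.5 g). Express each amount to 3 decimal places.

Scale factor relative to 1 L: 4.18.
glycerol: 13.4 g/L × 4.18 L = 56.012 g
trehalose: 3.52 g per 100 mL × 4180 mL ÷ 100 = 147.136 g
sorbitol: 0.72 g per 100 mL × 4180 mL ÷ 100 = 30.096 g
HEPES: 1.39% w/v = 13.9 g/L → 13.9 × 4.18 L = 58.102 g
ferric ammonium citrate: 0.0477% w/v = 0.477 g/L → 0.477 × 4.18 L = 1.994 g
L-leucine: 0.597 g/L × 4.18 L = 2.495 g

glycerol 56.012 g; trehalose 147.136 g; sorbitol 30.096 g; HEPES 58.102 g; ferric ammonium citrate 1.994 g; L-leucine 2.495 g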